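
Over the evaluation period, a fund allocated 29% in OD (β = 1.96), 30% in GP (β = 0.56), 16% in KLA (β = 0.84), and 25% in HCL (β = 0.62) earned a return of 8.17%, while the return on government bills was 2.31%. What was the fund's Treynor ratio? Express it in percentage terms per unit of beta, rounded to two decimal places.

5.71%

β_P = 0.29×1.96 + 0.30×0.56 + 0.16×0.84 + 0.25×0.62 = 1.0258
Treynor = (R_P − R_f) / β_P = (8.17% − 2.31%) / 1.0258 = 5.86% / 1.0258 = 5.71%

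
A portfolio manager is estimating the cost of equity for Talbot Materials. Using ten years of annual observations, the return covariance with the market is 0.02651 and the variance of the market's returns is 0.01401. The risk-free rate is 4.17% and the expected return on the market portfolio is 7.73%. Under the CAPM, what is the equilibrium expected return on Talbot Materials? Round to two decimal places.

10.91%

β = Cov(R_i, R_m) / Var(R_m) = 0.02651 / 0.01401 = 1.8922
MRP = 7.73% − 4.17% = 3.56%
E(R) = R_f + β × MRP = 4.17% + 1.8922 × 3.56% = 10.91%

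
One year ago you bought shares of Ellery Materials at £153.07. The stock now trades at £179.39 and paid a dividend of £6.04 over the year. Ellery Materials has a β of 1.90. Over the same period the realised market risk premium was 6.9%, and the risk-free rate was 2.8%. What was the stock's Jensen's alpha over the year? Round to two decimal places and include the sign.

+5.23%

Realised HPR = (P1 + D1 − P0) / P0 = (179.39 + 6.04 − 153.07) / 153.07 = 32.36 / 153.07 = 21.1407%
CAPM required = R_f + β·MRP = 2.8% + 1.90 × 6.9% = 15.9100%
α = realised − required = 21.1407% − 15.9100% = +5.23%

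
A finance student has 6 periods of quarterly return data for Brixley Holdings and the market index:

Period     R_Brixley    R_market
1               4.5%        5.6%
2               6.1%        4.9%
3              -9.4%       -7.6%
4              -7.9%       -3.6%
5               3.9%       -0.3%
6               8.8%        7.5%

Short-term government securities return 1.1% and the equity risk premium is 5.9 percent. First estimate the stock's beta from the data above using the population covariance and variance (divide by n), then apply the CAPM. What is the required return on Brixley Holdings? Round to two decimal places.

Mean R_i = (4.5 + 6.1 − 9.4 − 7.9 + 3.9 + 8.8) / 6 = 1.0000%
Mean R_m = (5.6 + 4.9 − 7.6 − 3.6 − 0.3 + 7.5) / 6 = 1.0833%
Σ(R_i − R̄_i)(R_m − R̄_m) = 213.3000  ⇒  Cov = 213.3000 / 6 = 35.5500
Σ(R_m − R̄_m)² = 175.3883  ⇒  Var(R_m) = 175.3883 / 6 = 29.2314
β = Cov / Var(R_m) = 35.5500 / 29.2314 = 1.2162
E(R) = R_f + β × MRP = 1.1% + 1.2162 × 5.9% = 8.28%

8.28%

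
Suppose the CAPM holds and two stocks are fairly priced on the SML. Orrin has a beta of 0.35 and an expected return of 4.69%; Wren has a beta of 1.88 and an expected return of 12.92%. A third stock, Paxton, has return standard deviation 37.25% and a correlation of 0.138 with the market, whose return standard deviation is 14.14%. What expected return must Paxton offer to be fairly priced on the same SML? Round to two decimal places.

MRP = (12.92% − 4.69%) / (1.88 − 0.35) = 5.3791%
R_f = 4.69% − 0.35 × 5.3791% = 2.8073%
β_Paxton = ρ·σ_i/σ_m = 0.138 × 37.25 / 14.14 = 0.3635
E(R_Paxton) = R_f + β × MRP = 2.8073% + 0.3635 × 5.3791% = 4.76%

4.76%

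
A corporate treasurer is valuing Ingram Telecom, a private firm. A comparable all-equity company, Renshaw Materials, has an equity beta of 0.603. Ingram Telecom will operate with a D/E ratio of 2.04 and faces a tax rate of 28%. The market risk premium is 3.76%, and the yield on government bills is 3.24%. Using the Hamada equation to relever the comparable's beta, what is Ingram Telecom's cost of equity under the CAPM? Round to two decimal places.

8.84%

β_L = β_U × [1 + (1 − t)(D/E)] = 0.603 × [1 + (1 − 0.28) × 2.04]
    = 0.603 × [1 + 0.72 × 2.04] = 0.603 × 2.4688 = 1.4887
E(R) = R_f + β_L × MRP = 3.24% + 1.4887 × 3.76% = 8.84%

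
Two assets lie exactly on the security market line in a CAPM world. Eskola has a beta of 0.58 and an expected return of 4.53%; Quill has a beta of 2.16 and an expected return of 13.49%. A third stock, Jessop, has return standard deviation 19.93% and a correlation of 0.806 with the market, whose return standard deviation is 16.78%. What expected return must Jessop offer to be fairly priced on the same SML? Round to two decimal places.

6.67%

MRP = (13.49% − 4.53%) / (2.16 − 0.58) = 5.6709%
R_f = 4.53% − 0.58 × 5.6709% = 1.2409%
β_Jessop = ρ·σ_i/σ_m = 0.806 × 19.93 / 16.78 = 0.9573
E(R_Jessop) = R_f + β × MRP = 1.2409% + 0.9573 × 5.6709% = 6.67%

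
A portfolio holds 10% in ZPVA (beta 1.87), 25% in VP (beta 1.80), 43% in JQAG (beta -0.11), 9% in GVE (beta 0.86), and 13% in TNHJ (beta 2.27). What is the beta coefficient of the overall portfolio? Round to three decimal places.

β_P = Σ w_i β_i = 0.10×1.87 + 0.25×1.80 + 0.43×-0.11 + 0.09×0.86 + 0.13×2.27 = 0.9622

0.962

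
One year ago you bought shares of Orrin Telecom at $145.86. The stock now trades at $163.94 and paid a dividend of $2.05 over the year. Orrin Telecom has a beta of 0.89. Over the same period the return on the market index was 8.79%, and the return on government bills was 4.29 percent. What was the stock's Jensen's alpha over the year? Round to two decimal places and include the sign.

+5.51%

Realised HPR = (P1 + D1 − P0) / P0 = (163.94 + 2.05 − 145.86) / 145.86 = 20.13 / 145.86 = 13.8009%
MRP = 8.79% − 4.29% = 4.50%
CAPM required = R_f + β·MRP = 4.29% + 0.89 × 4.50% = 8.2950%
α = realised − required = 13.8009% − 8.2950% = +5.51%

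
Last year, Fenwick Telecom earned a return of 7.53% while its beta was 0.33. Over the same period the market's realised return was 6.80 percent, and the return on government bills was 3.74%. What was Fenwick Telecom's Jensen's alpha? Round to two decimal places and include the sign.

+2.78%

Market excess return = 6.80% − 3.74% = 3.06%
CAPM benchmark = R_f + β(R_m − R_f) = 3.74% + 0.33 × 3.06% = 4.7498%
α = actual − benchmark = 7.53% − 4.7498% = +2.78%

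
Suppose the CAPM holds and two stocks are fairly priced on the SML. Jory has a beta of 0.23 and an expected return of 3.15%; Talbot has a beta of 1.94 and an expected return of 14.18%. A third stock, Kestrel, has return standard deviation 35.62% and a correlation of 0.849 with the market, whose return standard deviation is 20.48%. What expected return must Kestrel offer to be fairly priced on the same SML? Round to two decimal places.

MRP = (14.18% − 3.15%) / (1.94 − 0.23) = 6.4503%
R_f = 3.15% − 0.23 × 6.4503% = 1.6664%
β_Kestrel = ρ·σ_i/σ_m = 0.849 × 35.62 / 20.48 = 1.4766
E(R_Kestrel) = R_f + β × MRP = 1.6664% + 1.4766 × 6.4503% = 11.19%

11.19%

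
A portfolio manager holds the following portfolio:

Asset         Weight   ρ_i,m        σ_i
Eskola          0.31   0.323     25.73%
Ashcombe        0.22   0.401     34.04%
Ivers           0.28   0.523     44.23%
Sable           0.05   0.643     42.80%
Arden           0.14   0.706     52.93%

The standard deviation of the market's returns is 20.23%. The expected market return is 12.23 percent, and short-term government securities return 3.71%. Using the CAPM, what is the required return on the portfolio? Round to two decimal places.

β_Eskola = 0.323 × 25.73% / 20.23% = 0.4108
β_Ashcombe = 0.401 × 34.04% / 20.23% = 0.6747
β_Ivers = 0.523 × 44.23% / 20.23% = 1.1435
β_Sable = 0.643 × 42.80% / 20.23% = 1.3604
β_Arden = 0.706 × 52.93% / 20.23% = 1.8472
β_P = Σ w_i β_i = 0.31×0.4108 + 0.22×0.6747 + 0.28×1.1435 + 0.05×1.3604 + 0.14×1.8472 = 0.9226
MRP = 12.23% − 3.71% = 8.52%
E(R_P) = R_f + β_P × MRP = 3.71% + 0.9226 × 8.52% = 11.57%

11.57%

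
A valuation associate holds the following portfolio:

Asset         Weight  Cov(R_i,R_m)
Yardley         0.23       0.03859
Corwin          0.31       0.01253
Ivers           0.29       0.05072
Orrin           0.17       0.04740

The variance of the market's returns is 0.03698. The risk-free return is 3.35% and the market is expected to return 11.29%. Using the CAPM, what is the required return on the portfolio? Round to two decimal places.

β_Yardley = 0.03859 / 0.03698 = 1.0435
β_Corwin = 0.01253 / 0.03698 = 0.3388
β_Ivers = 0.05072 / 0.03698 = 1.3716
β_Orrin = 0.04740 / 0.03698 = 1.2818
β_P = Σ w_i β_i = 0.23×1.0435 + 0.31×0.3388 + 0.29×1.3716 + 0.17×1.2818 = 0.9607
MRP = 11.29% − 3.35% = 7.94%
E(R_P) = R_f + β_P × MRP = 3.35% + 0.9607 × 7.94% = 10.98%

10.98%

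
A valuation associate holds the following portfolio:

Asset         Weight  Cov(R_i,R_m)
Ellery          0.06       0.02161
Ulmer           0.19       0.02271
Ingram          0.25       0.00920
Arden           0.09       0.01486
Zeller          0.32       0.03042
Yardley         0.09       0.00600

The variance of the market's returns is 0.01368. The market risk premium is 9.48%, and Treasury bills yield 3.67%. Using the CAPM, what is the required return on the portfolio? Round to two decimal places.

β_Ellery = 0.02161 / 0.01368 = 1.5797
β_Ulmer = 0.02271 / 0.01368 = 1.6601
β_Ingram = 0.00920 / 0.01368 = 0.6725
β_Arden = 0.01486 / 0.01368 = 1.0863
β_Zeller = 0.03042 / 0.01368 = 2.2237
β_Yardley = 0.00600 / 0.01368 = 0.4386
β_P = Σ w_i β_i = 0.06×1.5797 + 0.19×1.6601 + 0.25×0.6725 + 0.09×1.0863 + 0.32×2.2237 + 0.09×0.4386 = 1.4272
E(R_P) = R_f + β_P × MRP = 3.67% + 1.4272 × 9.48% = 17.20%

17.20%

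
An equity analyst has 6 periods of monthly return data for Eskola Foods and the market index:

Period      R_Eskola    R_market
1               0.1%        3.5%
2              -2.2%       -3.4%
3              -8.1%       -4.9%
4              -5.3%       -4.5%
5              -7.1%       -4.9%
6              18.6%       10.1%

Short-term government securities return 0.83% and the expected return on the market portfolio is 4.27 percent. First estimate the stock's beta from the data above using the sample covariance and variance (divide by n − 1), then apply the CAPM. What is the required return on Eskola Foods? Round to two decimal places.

6.07%

Mean R_i = (0.1 − 2.2 − 8.1 − 5.3 − 7.1 + 18.6) / 6 = -0.6667%
Mean R_m = (3.5 − 3.4 − 4.9 − 4.5 − 4.9 + 10.1) / 6 = -0.6833%
Σ(R_i − R̄_i)(R_m − R̄_m) = 291.2867  ⇒  Cov = 291.2867 / 5 = 58.2573
Σ(R_m − R̄_m)² = 191.2883  ⇒  Var(R_m) = 191.2883 / 5 = 38.2577
β = Cov / Var(R_m) = 58.2573 / 38.2577 = 1.5228
MRP = 4.27% − 0.83% = 3.44%
E(R) = R_f + β × MRP = 0.83% + 1.5228 × 3.44% = 6.07%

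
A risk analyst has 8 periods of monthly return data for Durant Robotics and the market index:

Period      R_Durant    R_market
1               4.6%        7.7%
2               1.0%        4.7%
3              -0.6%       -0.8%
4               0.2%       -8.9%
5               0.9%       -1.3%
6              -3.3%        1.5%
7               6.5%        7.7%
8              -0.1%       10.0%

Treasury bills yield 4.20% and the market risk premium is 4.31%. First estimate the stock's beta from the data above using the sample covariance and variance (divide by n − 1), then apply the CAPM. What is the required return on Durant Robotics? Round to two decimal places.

Mean R_i = (4.6 + 1.0 − 0.6 + 0.2 + 0.9 − 3.3 + 6.5 − 0.1) / 8 = 1.1500%
Mean R_m = (7.7 + 4.7 − 0.8 − 8.9 − 1.3 + 1.5 + 7.7 + 10.0) / 8 = 2.5750%
Σ(R_i − R̄_i)(R_m − R̄_m) = 58.0600  ⇒  Cov = 58.0600 / 7 = 8.2943
Σ(R_m − R̄_m)² = 271.4150  ⇒  Var(R_m) = 271.4150 / 7 = 38.7736
β = Cov / Var(R_m) = 8.2943 / 38.7736 = 0.2139
E(R) = R_f + β × MRP = 4.20% + 0.2139 × 4.31% = 5.12%

5.12%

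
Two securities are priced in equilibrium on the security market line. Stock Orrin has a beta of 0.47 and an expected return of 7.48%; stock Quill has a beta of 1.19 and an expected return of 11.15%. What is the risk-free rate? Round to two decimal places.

5.08%

Both satisfy E(R) = R_f + β·MRP, so the slope of the SML is
MRP = (11.15% − 7.48%) / (1.19 − 0.47) = 3.67% / 0.72 = 5.0972%
R_f = E(R_Orrin) − β_Orrin·MRP = 7.48% − 0.47 × 5.0972% = 5.0843%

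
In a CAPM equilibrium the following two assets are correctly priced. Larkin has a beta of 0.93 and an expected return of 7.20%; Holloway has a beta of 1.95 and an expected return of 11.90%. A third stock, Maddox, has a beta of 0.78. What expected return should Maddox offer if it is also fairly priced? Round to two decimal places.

6.51%

MRP (SML slope) = (11.90% − 7.20%) / (1.95 − 0.93) = 4.70% / 1.02 = 4.6078%
R_f (intercept) = 7.20% − 0.93 × 4.6078% = 2.9147%
E(R_Maddox) = R_f + β × MRP = 2.9147% + 0.78 × 4.6078% = 6.51%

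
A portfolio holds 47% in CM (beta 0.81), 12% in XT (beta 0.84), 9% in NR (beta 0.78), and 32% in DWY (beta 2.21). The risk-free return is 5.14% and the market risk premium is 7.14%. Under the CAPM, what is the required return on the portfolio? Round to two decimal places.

14.13%

β_P = Σ w_i β_i = 0.47×0.81 + 0.12×0.84 + 0.09×0.78 + 0.32×2.21 = 1.2589
E(R_P) = R_f + β_P × MRP = 5.14% + 1.2589 × 7.14% = 14.13%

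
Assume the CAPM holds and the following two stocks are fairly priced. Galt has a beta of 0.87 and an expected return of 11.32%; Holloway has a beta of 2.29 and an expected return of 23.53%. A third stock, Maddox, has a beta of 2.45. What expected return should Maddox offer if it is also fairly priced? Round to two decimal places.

MRP (SML slope) = (23.53% − 11.32%) / (2.29 − 0.87) = 12.21% / 1.42 = 8.5986%
R_f (intercept) = 11.32% − 0.87 × 8.5986% = 3.8392%
E(R_Maddox) = R_f + β × MRP = 3.8392% + 2.45 × 8.5986% = 24.91%

24.91%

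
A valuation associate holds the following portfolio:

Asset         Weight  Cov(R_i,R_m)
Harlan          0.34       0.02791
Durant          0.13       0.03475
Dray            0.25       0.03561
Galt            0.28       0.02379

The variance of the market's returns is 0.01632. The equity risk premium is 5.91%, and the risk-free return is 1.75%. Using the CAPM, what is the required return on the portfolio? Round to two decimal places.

12.46%

β_Harlan = 0.02791 / 0.01632 = 1.7102
β_Durant = 0.03475 / 0.01632 = 2.1293
β_Dray = 0.03561 / 0.01632 = 2.1820
β_Galt = 0.02379 / 0.01632 = 1.4577
β_P = Σ w_i β_i = 0.34×1.7102 + 0.13×2.1293 + 0.25×2.1820 + 0.28×1.4577 = 1.8119
E(R_P) = R_f + β_P × MRP = 1.75% + 1.8119 × 5.91% = 12.46%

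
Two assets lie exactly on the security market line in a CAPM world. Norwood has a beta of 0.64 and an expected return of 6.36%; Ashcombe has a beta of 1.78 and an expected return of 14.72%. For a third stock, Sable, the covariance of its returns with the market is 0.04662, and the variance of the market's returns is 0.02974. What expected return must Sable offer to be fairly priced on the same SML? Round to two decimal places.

MRP = (14.72% − 6.36%) / (1.78 − 0.64) = 7.3333%
R_f = 6.36% − 0.64 × 7.3333% = 1.6667%
β_Sable = Cov / Var(R_m) = 0.04662 / 0.02974 = 1.5676
E(R_Sable) = R_f + β × MRP = 1.6667% + 1.5676 × 7.3333% = 13.16%

13.16%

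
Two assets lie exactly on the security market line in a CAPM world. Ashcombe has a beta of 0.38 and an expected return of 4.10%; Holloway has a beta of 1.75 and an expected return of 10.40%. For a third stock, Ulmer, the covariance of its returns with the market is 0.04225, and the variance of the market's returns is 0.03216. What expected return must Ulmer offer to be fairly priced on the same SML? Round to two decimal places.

MRP = (10.40% − 4.10%) / (1.75 − 0.38) = 4.5985%
R_f = 4.10% − 0.38 × 4.5985% = 2.3526%
β_Ulmer = Cov / Var(R_m) = 0.04225 / 0.03216 = 1.3137
E(R_Ulmer) = R_f + β × MRP = 2.3526% + 1.3137 × 4.5985% = 8.39%

8.39%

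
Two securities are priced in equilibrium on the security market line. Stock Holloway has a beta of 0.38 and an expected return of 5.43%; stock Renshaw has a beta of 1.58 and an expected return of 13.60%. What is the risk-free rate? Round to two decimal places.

2.84%

Both satisfy E(R) = R_f + β·MRP, so the slope of the SML is
MRP = (13.60% − 5.43%) / (1.58 − 0.38) = 8.17% / 1.20 = 6.8083%
R_f = E(R_Holloway) − β_Holloway·MRP = 5.43% − 0.38 × 6.8083% = 2.8428%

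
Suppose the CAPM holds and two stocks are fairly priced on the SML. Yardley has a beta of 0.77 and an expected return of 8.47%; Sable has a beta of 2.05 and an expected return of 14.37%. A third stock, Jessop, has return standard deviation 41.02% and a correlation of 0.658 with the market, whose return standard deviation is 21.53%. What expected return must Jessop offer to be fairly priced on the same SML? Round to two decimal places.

10.70%

MRP = (14.37% − 8.47%) / (2.05 − 0.77) = 4.6094%
R_f = 8.47% − 0.77 × 4.6094% = 4.9208%
β_Jessop = ρ·σ_i/σ_m = 0.658 × 41.02 / 21.53 = 1.2537
E(R_Jessop) = R_f + β × MRP = 4.9208% + 1.2537 × 4.6094% = 10.70%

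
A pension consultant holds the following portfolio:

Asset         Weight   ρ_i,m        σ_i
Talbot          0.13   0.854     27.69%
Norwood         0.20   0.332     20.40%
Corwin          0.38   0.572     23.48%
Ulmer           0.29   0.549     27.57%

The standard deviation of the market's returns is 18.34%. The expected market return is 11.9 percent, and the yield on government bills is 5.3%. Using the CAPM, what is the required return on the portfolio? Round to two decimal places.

β_Talbot = 0.854 × 27.69% / 18.34% = 1.2894
β_Norwood = 0.332 × 20.40% / 18.34% = 0.3693
β_Corwin = 0.572 × 23.48% / 18.34% = 0.7323
β_Ulmer = 0.549 × 27.57% / 18.34% = 0.8253
β_P = Σ w_i β_i = 0.13×1.2894 + 0.20×0.3693 + 0.38×0.7323 + 0.29×0.8253 = 0.7591
MRP = 11.9% − 5.3% = 6.60%
E(R_P) = R_f + β_P × MRP = 5.3% + 0.7591 × 6.6% = 10.31%

10.31%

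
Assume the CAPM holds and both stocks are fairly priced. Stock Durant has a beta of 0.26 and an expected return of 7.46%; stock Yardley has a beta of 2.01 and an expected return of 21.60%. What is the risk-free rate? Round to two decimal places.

Both satisfy E(R) = R_f + β·MRP, so the slope of the SML is
MRP = (21.60% − 7.46%) / (2.01 − 0.26) = 14.14% / 1.75 = 8.0800%
R_f = E(R_Durant) − β_Durant·MRP = 7.46% − 0.26 × 8.0800% = 5.3592%

5.36%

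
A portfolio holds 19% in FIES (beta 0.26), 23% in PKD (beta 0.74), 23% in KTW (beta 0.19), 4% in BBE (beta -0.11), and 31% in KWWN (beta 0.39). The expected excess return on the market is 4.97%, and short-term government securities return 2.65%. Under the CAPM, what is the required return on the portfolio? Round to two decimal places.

4.54%

β_P = Σ w_i β_i = 0.19×0.26 + 0.23×0.74 + 0.23×0.19 + 0.04×-0.11 + 0.31×0.39 = 0.3798
E(R_P) = R_f + β_P × MRP = 2.65% + 0.3798 × 4.97% = 4.54%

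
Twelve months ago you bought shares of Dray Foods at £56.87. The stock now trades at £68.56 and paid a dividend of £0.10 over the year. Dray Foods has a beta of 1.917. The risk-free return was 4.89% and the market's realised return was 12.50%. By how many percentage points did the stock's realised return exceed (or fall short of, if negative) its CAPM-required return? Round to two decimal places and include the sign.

Realised HPR = (P1 + D1 − P0) / P0 = (68.56 + 0.10 − 56.87) / 56.87 = 11.79 / 56.87 = 20.7315%
MRP = 12.50% − 4.89% = 7.61%
CAPM required = R_f + β·MRP = 4.89% + 1.917 × 7.61% = 19.47837%
α = realised − required = 20.7315% − 19.47837% = +1.25%

+1.25%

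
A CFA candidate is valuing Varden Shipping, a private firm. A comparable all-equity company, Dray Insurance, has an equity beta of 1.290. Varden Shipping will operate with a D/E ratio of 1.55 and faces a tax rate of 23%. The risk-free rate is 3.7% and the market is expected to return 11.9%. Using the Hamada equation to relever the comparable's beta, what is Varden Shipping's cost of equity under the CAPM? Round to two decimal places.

β_L = β_U × [1 + (1 − t)(D/E)] = 1.290 × [1 + (1 − 0.23) × 1.55]
    = 1.290 × [1 + 0.77 × 1.55] = 1.290 × 2.1935 = 2.8296
MRP = 11.9% − 3.7% = 8.20%
E(R) = R_f + β_L × MRP = 3.7% + 2.8296 × 8.2% = 26.90%

26.90%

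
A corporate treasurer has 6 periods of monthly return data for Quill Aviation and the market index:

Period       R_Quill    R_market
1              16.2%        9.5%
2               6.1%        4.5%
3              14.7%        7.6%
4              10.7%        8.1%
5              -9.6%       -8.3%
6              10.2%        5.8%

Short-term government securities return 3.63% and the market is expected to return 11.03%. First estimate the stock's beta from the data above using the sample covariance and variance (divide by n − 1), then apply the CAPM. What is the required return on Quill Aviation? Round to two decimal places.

Mean R_i = (16.2 + 6.1 + 14.7 + 10.7 − 9.6 + 10.2) / 6 = 8.0500%
Mean R_m = (9.5 + 4.5 + 7.6 + 8.1 − 8.3 + 5.8) / 6 = 4.5333%
Σ(R_i − R̄_i)(R_m − R̄_m) = 299.6200  ⇒  Cov = 299.6200 / 5 = 59.9240
Σ(R_m − R̄_m)² = 213.0933  ⇒  Var(R_m) = 213.0933 / 5 = 42.6187
β = Cov / Var(R_m) = 59.9240 / 42.6187 = 1.4060
MRP = 11.03% − 3.63% = 7.40%
E(R) = R_f + β × MRP = 3.63% + 1.4060 × 7.40% = 14.03%

14.03%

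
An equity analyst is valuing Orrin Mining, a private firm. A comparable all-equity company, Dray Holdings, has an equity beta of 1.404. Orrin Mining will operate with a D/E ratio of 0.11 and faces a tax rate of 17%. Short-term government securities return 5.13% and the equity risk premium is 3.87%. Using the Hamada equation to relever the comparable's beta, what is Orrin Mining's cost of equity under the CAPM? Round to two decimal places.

11.06%

β_L = β_U × [1 + (1 − t)(D/E)] = 1.404 × [1 + (1 − 0.17) × 0.11]
    = 1.404 × [1 + 0.83 × 0.11] = 1.404 × 1.0913 = 1.5322
E(R) = R_f + β_L × MRP = 5.13% + 1.5322 × 3.87% = 11.06%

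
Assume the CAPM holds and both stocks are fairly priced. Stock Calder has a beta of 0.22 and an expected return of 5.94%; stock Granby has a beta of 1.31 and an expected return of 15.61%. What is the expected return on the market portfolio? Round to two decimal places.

12.86%

Both satisfy E(R) = R_f + β·MRP, so the slope of the SML is
MRP = (15.61% − 5.94%) / (1.31 − 0.22) = 9.67% / 1.09 = 8.8716%
R_f = E(R_Calder) − β_Calder·MRP = 5.94% − 0.22 × 8.8716% = 3.9882%
E(R_m) = R_f + MRP = 3.9882% + 8.8716% = 12.86%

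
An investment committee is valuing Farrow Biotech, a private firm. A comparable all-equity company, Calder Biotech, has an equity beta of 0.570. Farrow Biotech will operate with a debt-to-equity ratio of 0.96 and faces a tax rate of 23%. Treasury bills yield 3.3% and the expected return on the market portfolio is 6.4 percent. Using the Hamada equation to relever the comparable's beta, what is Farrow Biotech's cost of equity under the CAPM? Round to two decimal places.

6.37%

β_L = β_U × [1 + (1 − t)(D/E)] = 0.570 × [1 + (1 − 0.23) × 0.96]
    = 0.570 × [1 + 0.77 × 0.96] = 0.570 × 1.7392 = 0.9913
MRP = 6.4% − 3.3% = 3.10%
E(R) = R_f + β_L × MRP = 3.3% + 0.9913 × 3.1% = 6.37%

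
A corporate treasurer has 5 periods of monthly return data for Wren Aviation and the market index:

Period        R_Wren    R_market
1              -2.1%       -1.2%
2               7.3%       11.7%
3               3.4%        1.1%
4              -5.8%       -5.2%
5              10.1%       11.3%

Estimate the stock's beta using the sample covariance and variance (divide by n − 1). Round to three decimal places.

Mean R_i = (-2.1 + 7.3 + 3.4 − 5.8 + 10.1) / 5 = 2.5800%
Mean R_m = (-1.2 + 11.7 + 1.1 − 5.2 + 11.3) / 5 = 3.5400%
Σ(R_i − R̄_i)(R_m − R̄_m) = 190.2940  ⇒  Cov = 190.2940 / 4 = 47.5735
Σ(R_m − R̄_m)² = 231.6120  ⇒  Var(R_m) = 231.6120 / 4 = 57.9030
β = Cov / Var(R_m) = 47.5735 / 57.9030 = 0.8216

0.822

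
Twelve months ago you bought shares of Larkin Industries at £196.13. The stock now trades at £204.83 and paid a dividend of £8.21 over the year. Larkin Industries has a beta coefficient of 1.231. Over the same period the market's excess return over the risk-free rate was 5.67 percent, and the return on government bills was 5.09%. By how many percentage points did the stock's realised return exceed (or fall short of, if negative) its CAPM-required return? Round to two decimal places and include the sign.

-3.45%

Realised HPR = (P1 + D1 − P0) / P0 = (204.83 + 8.21 − 196.13) / 196.13 = 16.91 / 196.13 = 8.6218%
CAPM required = R_f + β·MRP = 5.09% + 1.231 × 5.67% = 12.06977%
α = realised − required = 8.6218% − 12.06977% = -3.45%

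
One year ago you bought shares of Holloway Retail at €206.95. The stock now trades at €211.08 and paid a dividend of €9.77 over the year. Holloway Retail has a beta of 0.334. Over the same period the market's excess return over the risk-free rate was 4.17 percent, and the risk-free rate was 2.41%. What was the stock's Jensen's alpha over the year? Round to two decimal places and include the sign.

Realised HPR = (P1 + D1 − P0) / P0 = (211.08 + 9.77 − 206.95) / 206.95 = 13.90 / 206.95 = 6.7166%
CAPM required = R_f + β·MRP = 2.41% + 0.334 × 4.17% = 3.80278%
α = realised − required = 6.7166% − 3.80278% = +2.91%

+2.91%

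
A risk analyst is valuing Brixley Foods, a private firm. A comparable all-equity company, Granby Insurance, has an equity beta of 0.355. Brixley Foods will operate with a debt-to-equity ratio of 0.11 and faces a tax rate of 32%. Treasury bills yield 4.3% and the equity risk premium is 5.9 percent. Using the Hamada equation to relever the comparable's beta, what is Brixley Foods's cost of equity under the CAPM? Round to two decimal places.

β_L = β_U × [1 + (1 − t)(D/E)] = 0.355 × [1 + (1 − 0.32) × 0.11]
    = 0.355 × [1 + 0.68 × 0.11] = 0.355 × 1.0748 = 0.3816
E(R) = R_f + β_L × MRP = 4.3% + 0.3816 × 5.9% = 6.55%

6.55%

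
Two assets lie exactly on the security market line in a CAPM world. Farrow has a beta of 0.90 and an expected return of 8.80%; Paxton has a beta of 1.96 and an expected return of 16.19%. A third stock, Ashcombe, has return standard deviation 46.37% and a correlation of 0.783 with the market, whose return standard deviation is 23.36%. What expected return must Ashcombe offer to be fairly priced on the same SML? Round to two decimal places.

MRP = (16.19% − 8.80%) / (1.96 − 0.90) = 6.9717%
R_f = 8.80% − 0.90 × 6.9717% = 2.5255%
β_Ashcombe = ρ·σ_i/σ_m = 0.783 × 46.37 / 23.36 = 1.5543
E(R_Ashcombe) = R_f + β × MRP = 2.5255% + 1.5543 × 6.9717% = 13.36%

13.36%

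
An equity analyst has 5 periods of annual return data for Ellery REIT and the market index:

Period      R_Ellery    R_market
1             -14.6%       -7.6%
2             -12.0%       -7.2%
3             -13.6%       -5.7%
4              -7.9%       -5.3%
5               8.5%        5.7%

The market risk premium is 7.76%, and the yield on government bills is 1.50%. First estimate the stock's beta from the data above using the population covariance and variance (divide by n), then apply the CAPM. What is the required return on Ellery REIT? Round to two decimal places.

Mean R_i = (-14.6 − 12.0 − 13.6 − 7.9 + 8.5) / 5 = -7.9200%
Mean R_m = (-7.6 − 7.2 − 5.7 − 5.3 + 5.7) / 5 = -4.0200%
Σ(R_i − R̄_i)(R_m − R̄_m) = 206.0080  ⇒  Cov = 206.0080 / 5 = 41.2016
Σ(R_m − R̄_m)² = 121.8680  ⇒  Var(R_m) = 121.8680 / 5 = 24.3736
β = Cov / Var(R_m) = 41.2016 / 24.3736 = 1.6904
E(R) = R_f + β × MRP = 1.50% + 1.6904 × 7.76% = 14.62%

14.62%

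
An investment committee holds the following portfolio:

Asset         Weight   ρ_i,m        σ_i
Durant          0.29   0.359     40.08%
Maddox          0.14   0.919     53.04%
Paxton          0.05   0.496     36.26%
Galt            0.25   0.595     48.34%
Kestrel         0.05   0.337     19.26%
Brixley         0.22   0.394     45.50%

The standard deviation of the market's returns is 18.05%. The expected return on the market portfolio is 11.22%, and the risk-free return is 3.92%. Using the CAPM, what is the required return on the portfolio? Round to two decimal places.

β_Durant = 0.359 × 40.08% / 18.05% = 0.7972
β_Maddox = 0.919 × 53.04% / 18.05% = 2.7005
β_Paxton = 0.496 × 36.26% / 18.05% = 0.9964
β_Galt = 0.595 × 48.34% / 18.05% = 1.5935
β_Kestrel = 0.337 × 19.26% / 18.05% = 0.3596
β_Brixley = 0.394 × 45.50% / 18.05% = 0.9932
β_P = Σ w_i β_i = 0.29×0.7972 + 0.14×2.7005 + 0.05×0.9964 + 0.25×1.5935 + 0.05×0.3596 + 0.22×0.9932 = 1.2939
MRP = 11.22% − 3.92% = 7.30%
E(R_P) = R_f + β_P × MRP = 3.92% + 1.2939 × 7.30% = 13.37%

13.37%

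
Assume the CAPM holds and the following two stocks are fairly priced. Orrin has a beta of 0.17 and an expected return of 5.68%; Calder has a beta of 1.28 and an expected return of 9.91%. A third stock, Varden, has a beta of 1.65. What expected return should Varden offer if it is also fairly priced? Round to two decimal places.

MRP (SML slope) = (9.91% − 5.68%) / (1.28 − 0.17) = 4.23% / 1.11 = 3.8108%
R_f (intercept) = 5.68% − 0.17 × 3.8108% = 5.0322%
E(R_Varden) = R_f + β × MRP = 5.0322% + 1.65 × 3.8108% = 11.32%

11.32%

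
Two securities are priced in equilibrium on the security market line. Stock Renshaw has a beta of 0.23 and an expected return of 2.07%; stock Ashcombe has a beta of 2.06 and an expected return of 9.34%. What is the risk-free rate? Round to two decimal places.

1.16%

Both satisfy E(R) = R_f + β·MRP, so the slope of the SML is
MRP = (9.34% − 2.07%) / (2.06 − 0.23) = 7.27% / 1.83 = 3.9727%
R_f = E(R_Renshaw) − β_Renshaw·MRP = 2.07% − 0.23 × 3.9727% = 1.1563%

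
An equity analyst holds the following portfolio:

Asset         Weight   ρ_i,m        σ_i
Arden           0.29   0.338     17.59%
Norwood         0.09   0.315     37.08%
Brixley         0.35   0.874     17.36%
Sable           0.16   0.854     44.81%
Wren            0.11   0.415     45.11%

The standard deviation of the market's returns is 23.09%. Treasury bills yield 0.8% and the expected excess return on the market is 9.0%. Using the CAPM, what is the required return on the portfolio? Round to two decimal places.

7.14%

β_Arden = 0.338 × 17.59% / 23.09% = 0.2575
β_Norwood = 0.315 × 37.08% / 23.09% = 0.5059
β_Brixley = 0.874 × 17.36% / 23.09% = 0.6571
β_Sable = 0.854 × 44.81% / 23.09% = 1.6573
β_Wren = 0.415 × 45.11% / 23.09% = 0.8108
β_P = Σ w_i β_i = 0.29×0.2575 + 0.09×0.5059 + 0.35×0.6571 + 0.16×1.6573 + 0.11×0.8108 = 0.7045
E(R_P) = R_f + β_P × MRP = 0.8% + 0.7045 × 9.0% = 7.14%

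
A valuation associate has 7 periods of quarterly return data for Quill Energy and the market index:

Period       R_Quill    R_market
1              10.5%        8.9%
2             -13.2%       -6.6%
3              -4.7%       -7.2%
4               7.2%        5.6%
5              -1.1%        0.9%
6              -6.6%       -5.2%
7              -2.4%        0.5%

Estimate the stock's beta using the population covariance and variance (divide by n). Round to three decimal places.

1.213

Mean R_i = (10.5 − 13.2 − 4.7 + 7.2 − 1.1 − 6.6 − 2.4) / 7 = -1.4714%
Mean R_m = (8.9 − 6.6 − 7.2 + 5.6 + 0.9 − 5.2 + 0.5) / 7 = -0.4429%
Σ(R_i − R̄_i)(R_m − R̄_m) = 282.2986  ⇒  Cov = 282.2986 / 7 = 40.3284
Σ(R_m − R̄_m)² = 232.6971  ⇒  Var(R_m) = 232.6971 / 7 = 33.2424
β = Cov / Var(R_m) = 40.3284 / 33.2424 = 1.2132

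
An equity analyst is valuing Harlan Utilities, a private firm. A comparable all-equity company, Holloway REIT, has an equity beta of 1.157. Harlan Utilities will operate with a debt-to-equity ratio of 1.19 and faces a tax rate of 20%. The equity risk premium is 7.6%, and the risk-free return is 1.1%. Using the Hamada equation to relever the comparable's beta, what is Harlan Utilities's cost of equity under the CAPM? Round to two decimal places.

18.26%

β_L = β_U × [1 + (1 − t)(D/E)] = 1.157 × [1 + (1 − 0.20) × 1.19]
    = 1.157 × [1 + 0.80 × 1.19] = 1.157 × 1.9520 = 2.2585
E(R) = R_f + β_L × MRP = 1.1% + 2.2585 × 7.6% = 18.26%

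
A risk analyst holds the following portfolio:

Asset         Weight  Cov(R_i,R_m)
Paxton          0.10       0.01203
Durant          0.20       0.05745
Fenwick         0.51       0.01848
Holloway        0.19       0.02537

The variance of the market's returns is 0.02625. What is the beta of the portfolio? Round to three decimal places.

β_Paxton = 0.01203 / 0.02625 = 0.4583
β_Durant = 0.05745 / 0.02625 = 2.1886
β_Fenwick = 0.01848 / 0.02625 = 0.7040
β_Holloway = 0.02537 / 0.02625 = 0.9665
β_P = Σ w_i β_i = 0.10×0.4583 + 0.20×2.1886 + 0.51×0.7040 + 0.19×0.9665 = 1.0262

1.026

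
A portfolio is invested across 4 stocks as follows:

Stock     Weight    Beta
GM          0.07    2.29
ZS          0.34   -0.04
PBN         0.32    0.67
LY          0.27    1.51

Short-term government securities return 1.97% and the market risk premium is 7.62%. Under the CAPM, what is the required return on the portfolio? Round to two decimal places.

7.83%

β_P = Σ w_i β_i = 0.07×2.29 + 0.34×-0.04 + 0.32×0.67 + 0.27×1.51 = 0.7688
E(R_P) = R_f + β_P × MRP = 1.97% + 0.7688 × 7.62% = 7.83%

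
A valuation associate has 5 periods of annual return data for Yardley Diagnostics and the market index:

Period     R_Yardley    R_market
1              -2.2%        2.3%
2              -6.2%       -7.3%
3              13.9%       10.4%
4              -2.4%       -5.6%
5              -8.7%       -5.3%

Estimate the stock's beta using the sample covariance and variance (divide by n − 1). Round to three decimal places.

Mean R_i = (-2.2 − 6.2 + 13.9 − 2.4 − 8.7) / 5 = -1.1200%
Mean R_m = (2.3 − 7.3 + 10.4 − 5.6 − 5.3) / 5 = -1.1000%
Σ(R_i − R̄_i)(R_m − R̄_m) = 238.1500  ⇒  Cov = 238.1500 / 4 = 59.5375
Σ(R_m − R̄_m)² = 220.1400  ⇒  Var(R_m) = 220.1400 / 4 = 55.0350
β = Cov / Var(R_m) = 59.5375 / 55.0350 = 1.0818

1.082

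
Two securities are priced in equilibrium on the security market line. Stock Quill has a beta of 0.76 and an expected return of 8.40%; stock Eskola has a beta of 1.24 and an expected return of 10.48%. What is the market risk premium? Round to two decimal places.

Both satisfy E(R) = R_f + β·MRP, so the slope of the SML is
MRP = (10.48% − 8.40%) / (1.24 − 0.76) = 2.08% / 0.48 = 4.3333%

4.33%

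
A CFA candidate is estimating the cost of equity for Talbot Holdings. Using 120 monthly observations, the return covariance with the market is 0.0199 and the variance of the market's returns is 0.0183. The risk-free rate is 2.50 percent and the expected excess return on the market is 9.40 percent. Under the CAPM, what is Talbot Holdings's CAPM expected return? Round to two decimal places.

12.72%

β = Cov(R_i, R_m) / Var(R_m) = 0.0199 / 0.0183 = 1.0874
E(R) = R_f + β × MRP = 2.50% + 1.0874 × 9.40% = 12.72%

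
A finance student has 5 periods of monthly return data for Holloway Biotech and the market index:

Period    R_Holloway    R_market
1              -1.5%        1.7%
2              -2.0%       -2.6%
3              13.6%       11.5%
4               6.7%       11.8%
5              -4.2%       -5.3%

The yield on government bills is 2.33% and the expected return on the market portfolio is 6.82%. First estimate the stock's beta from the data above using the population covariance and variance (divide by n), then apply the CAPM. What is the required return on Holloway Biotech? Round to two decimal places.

Mean R_i = (-1.5 − 2.0 + 13.6 + 6.7 − 4.2) / 5 = 2.5200%
Mean R_m = (1.7 − 2.6 + 11.5 + 11.8 − 5.3) / 5 = 3.4200%
Σ(R_i − R̄_i)(R_m − R̄_m) = 217.2780  ⇒  Cov = 217.2780 / 5 = 43.4556
Σ(R_m − R̄_m)² = 250.7480  ⇒  Var(R_m) = 250.7480 / 5 = 50.1496
β = Cov / Var(R_m) = 43.4556 / 50.1496 = 0.8665
MRP = 6.82% − 2.33% = 4.49%
E(R) = R_f + β × MRP = 2.33% + 0.8665 × 4.49% = 6.22%

6.22%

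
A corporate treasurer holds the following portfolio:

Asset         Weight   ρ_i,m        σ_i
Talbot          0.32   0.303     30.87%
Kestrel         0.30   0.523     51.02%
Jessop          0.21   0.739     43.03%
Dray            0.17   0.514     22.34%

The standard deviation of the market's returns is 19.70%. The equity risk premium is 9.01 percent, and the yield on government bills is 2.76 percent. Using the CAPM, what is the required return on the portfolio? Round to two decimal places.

β_Talbot = 0.303 × 30.87% / 19.70% = 0.4748
β_Kestrel = 0.523 × 51.02% / 19.70% = 1.3545
β_Jessop = 0.739 × 43.03% / 19.70% = 1.6142
β_Dray = 0.514 × 22.34% / 19.70% = 0.5829
β_P = Σ w_i β_i = 0.32×0.4748 + 0.30×1.3545 + 0.21×1.6142 + 0.17×0.5829 = 0.9964
E(R_P) = R_f + β_P × MRP = 2.76% + 0.9964 × 9.01% = 11.74%

11.74%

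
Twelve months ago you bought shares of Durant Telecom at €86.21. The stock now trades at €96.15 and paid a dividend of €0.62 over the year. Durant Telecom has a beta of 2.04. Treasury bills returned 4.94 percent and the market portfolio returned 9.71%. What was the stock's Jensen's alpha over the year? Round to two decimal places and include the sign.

Realised HPR = (P1 + D1 − P0) / P0 = (96.15 + 0.62 − 86.21) / 86.21 = 10.56 / 86.21 = 12.2492%
MRP = 9.71% − 4.94% = 4.77%
CAPM required = R_f + β·MRP = 4.94% + 2.04 × 4.77% = 14.6708%
α = realised − required = 12.2492% − 14.6708% = -2.42%

-2.42%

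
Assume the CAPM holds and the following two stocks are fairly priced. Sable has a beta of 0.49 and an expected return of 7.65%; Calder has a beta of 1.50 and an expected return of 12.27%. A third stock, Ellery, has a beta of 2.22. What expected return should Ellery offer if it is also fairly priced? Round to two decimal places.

MRP (SML slope) = (12.27% − 7.65%) / (1.50 − 0.49) = 4.62% / 1.01 = 4.5743%
R_f (intercept) = 7.65% − 0.49 × 4.5743% = 5.4086%
E(R_Ellery) = R_f + β × MRP = 5.4086% + 2.22 × 4.5743% = 15.56%

15.56%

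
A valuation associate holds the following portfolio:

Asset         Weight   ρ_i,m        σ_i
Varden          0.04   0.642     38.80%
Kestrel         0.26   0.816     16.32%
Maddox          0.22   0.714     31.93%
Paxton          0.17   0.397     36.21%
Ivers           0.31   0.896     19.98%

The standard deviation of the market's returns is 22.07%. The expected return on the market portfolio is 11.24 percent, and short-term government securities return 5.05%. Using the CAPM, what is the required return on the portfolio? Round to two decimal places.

β_Varden = 0.642 × 38.80% / 22.07% = 1.1287
β_Kestrel = 0.816 × 16.32% / 22.07% = 0.6034
β_Maddox = 0.714 × 31.93% / 22.07% = 1.0330
β_Paxton = 0.397 × 36.21% / 22.07% = 0.6514
β_Ivers = 0.896 × 19.98% / 22.07% = 0.8111
β_P = Σ w_i β_i = 0.04×1.1287 + 0.26×0.6034 + 0.22×1.0330 + 0.17×0.6514 + 0.31×0.8111 = 0.7915
MRP = 11.24% − 5.05% = 6.19%
E(R_P) = R_f + β_P × MRP = 5.05% + 0.7915 × 6.19% = 9.95%

9.95%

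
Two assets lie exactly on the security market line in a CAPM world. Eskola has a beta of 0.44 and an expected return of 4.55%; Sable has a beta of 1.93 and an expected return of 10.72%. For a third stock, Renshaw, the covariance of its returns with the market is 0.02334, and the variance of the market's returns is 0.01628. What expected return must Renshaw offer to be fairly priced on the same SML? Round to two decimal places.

8.66%

MRP = (10.72% − 4.55%) / (1.93 − 0.44) = 4.1409%
R_f = 4.55% − 0.44 × 4.1409% = 2.7280%
β_Renshaw = Cov / Var(R_m) = 0.02334 / 0.01628 = 1.4337
E(R_Renshaw) = R_f + β × MRP = 2.7280% + 1.4337 × 4.1409% = 8.66%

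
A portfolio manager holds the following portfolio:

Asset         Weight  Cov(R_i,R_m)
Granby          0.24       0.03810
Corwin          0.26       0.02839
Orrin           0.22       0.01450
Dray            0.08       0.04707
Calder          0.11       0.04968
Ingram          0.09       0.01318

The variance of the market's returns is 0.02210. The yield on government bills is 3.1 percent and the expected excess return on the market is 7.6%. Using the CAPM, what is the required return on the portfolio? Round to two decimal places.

13.46%

β_Granby = 0.03810 / 0.02210 = 1.7240
β_Corwin = 0.02839 / 0.02210 = 1.2846
β_Orrin = 0.01450 / 0.02210 = 0.6561
β_Dray = 0.04707 / 0.02210 = 2.1299
β_Calder = 0.04968 / 0.02210 = 2.2480
β_Ingram = 0.01318 / 0.02210 = 0.5964
β_P = Σ w_i β_i = 0.24×1.7240 + 0.26×1.2846 + 0.22×0.6561 + 0.08×2.1299 + 0.11×2.2480 + 0.09×0.5964 = 1.3634
E(R_P) = R_f + β_P × MRP = 3.1% + 1.3634 × 7.6% = 13.46%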